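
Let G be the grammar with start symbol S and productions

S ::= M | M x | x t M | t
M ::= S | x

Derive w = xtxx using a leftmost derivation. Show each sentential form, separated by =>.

S => Mx => Sx => xtMx => xtxx

S => Mx   [S ::= M x]
Mx => Sx   [M ::= S]
Sx => xtMx   [S ::= x t M]
xtMx => xtxx   [M ::= x]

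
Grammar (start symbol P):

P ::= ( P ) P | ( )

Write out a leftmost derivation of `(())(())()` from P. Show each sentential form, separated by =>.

P => (P)P   [P ::= ( P ) P]
(P)P => (())P   [P ::= ( )]
(())P => (())(P)P   [P ::= ( P ) P]
(())(P)P => (())(())P   [P ::= ( )]
(())(())P => (())(())()   [P ::= ( )]

P=>(P)P=>(())P=>(())(P)P=>(())(())P=>(())(())()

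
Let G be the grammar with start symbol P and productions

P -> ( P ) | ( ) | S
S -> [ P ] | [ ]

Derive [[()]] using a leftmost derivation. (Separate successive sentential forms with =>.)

P => S   [P -> S]
S => [P]   [S -> [ P ]]
[P] => [S]   [P -> S]
[S] => [[P]]   [S -> [ P ]]
[[P]] => [[()]]   [P -> ( )]

P => S => [P] => [S] => [[P]] => [[()]]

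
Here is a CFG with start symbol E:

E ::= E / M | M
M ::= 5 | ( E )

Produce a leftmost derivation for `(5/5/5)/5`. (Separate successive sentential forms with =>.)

E => E/M => M/M => (E)/M => (E/M)/M => (E/M/M)/M => (M/M/M)/M => (5/M/M)/M => (5/5/M)/M => (5/5/5)/M => (5/5/5)/5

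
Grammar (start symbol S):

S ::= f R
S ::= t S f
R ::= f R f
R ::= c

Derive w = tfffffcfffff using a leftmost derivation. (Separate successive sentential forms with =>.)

S=>tSf=>tfRf=>tffRff=>tfffRfff=>tffffRffff=>tfffffRfffff=>tfffffcfffff

S => tSf   [S ::= t S f]
tSf => tfRf   [S ::= f R]
tfRf => tffRff   [R ::= f R f]
tffRff => tfffRfff   [R ::= f R f]
tfffRfff => tffffRffff   [R ::= f R f]
tffffRffff => tfffffRfffff   [R ::= f R f]
tfffffRfffff => tfffffcfffff   [R ::= c]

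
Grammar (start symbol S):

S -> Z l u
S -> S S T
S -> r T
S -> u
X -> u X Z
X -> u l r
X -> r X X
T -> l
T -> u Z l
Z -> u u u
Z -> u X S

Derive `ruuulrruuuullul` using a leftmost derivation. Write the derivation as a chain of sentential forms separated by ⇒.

S ⇒ SST ⇒ rTST ⇒ ruZlST ⇒ ruuXSlST ⇒ ruuulrSlST ⇒ ruuulrrTlST ⇒ ruuulrruZllST ⇒ ruuulrruuuullST ⇒ ruuulrruuuulluT ⇒ ruuulrruuuullul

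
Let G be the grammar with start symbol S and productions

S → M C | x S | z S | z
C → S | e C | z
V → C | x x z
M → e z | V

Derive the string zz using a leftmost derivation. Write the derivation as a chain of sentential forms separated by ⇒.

S⇒MC⇒VC⇒CC⇒zC⇒zS⇒zz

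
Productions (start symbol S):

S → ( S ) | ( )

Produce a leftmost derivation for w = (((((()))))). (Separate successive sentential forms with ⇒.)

S ⇒ (S)   [S → ( S )]
(S) ⇒ ((S))   [S → ( S )]
((S)) ⇒ (((S)))   [S → ( S )]
(((S))) ⇒ ((((S))))   [S → ( S )]
((((S)))) ⇒ (((((S)))))   [S → ( S )]
(((((S))))) ⇒ (((((())))))   [S → ( )]

S ⇒ (S) ⇒ ((S)) ⇒ (((S))) ⇒ ((((S)))) ⇒ (((((S))))) ⇒ (((((())))))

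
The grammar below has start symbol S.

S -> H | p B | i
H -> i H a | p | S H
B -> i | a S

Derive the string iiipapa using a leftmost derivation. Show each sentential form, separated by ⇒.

S ⇒ H ⇒ iHa ⇒ iSHa ⇒ iHHa ⇒ iiHaHa ⇒ iiSHaHa ⇒ iiiHaHa ⇒ iiipaHa ⇒ iiipapa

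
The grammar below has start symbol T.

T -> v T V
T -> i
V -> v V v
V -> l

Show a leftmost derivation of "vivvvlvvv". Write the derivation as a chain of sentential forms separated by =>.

T => vTV   [T -> v T V]
vTV => viV   [T -> i]
viV => vivVv   [V -> v V v]
vivVv => vivvVvv   [V -> v V v]
vivvVvv => vivvvVvvv   [V -> v V v]
vivvvVvvv => vivvvlvvv   [V -> l]

T=>vTV=>viV=>vivVv=>vivvVvv=>vivvvVvvv=>vivvvlvvv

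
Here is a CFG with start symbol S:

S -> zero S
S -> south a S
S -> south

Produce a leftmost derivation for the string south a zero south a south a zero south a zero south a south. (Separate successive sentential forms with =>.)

S => south a S => south a zero S => south a zero south a S => south a zero south a south a S => south a zero south a south a zero S => south a zero south a south a zero south a S => south a zero south a south a zero south a zero S => south a zero south a south a zero south a zero south a S => south a zero south a south a zero south a zero south a south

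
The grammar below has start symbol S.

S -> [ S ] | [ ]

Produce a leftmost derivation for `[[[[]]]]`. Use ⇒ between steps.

S ⇒ [S]   [S -> [ S ]]
[S] ⇒ [[S]]   [S -> [ S ]]
[[S]] ⇒ [[[S]]]   [S -> [ S ]]
[[[S]]] ⇒ [[[[]]]]   [S -> [ ]]

S ⇒ [S] ⇒ [[S]] ⇒ [[[S]]] ⇒ [[[[]]]]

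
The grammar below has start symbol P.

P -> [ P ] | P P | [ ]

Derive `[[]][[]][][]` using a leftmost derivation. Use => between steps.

P => PP => PPP => PPPP => [P]PPP => [[]]PPP => [[]][P]PP => [[]][[]]PP => [[]][[]][]P => [[]][[]][][]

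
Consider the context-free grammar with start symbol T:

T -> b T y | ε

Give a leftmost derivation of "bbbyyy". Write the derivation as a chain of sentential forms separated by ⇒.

T ⇒ bTy ⇒ bbTyy ⇒ bbbTyyy ⇒ bbbyyy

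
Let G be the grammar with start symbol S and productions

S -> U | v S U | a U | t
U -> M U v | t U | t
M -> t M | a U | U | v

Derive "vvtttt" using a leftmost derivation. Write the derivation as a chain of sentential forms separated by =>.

S => vSU   [S -> v S U]
vSU => vvSUU   [S -> v S U]
vvSUU => vvtUU   [S -> t]
vvtUU => vvttUU   [U -> t U]
vvttUU => vvtttU   [U -> t]
vvtttU => vvtttt   [U -> t]

S => vSU => vvSUU => vvtUU => vvttUU => vvtttU => vvtttt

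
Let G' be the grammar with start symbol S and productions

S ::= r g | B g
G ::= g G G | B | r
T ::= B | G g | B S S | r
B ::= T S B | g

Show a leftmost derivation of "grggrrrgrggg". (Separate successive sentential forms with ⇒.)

S ⇒ Bg ⇒ TSBg ⇒ GgSBg ⇒ gGGgSBg ⇒ grGgSBg ⇒ grgGGgSBg ⇒ grggGGGgSBg ⇒ grggrGGgSBg ⇒ grggrrGgSBg ⇒ grggrrrgSBg ⇒ grggrrrgrgBg ⇒ grggrrrgrggg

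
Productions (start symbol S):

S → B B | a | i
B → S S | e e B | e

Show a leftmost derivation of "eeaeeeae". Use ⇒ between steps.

S ⇒ BB ⇒ SSB ⇒ BBSB ⇒ eeBBSB ⇒ eeSSBSB ⇒ eeaSBSB ⇒ eeaBBBSB ⇒ eeaeBBSB ⇒ eeaeeBSB ⇒ eeaeeeSB ⇒ eeaeeeaB ⇒ eeaeeeae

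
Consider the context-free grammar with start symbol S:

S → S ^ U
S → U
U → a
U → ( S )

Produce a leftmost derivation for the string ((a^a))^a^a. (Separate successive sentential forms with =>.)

S=>S^U=>S^U^U=>U^U^U=>(S)^U^U=>(U)^U^U=>((S))^U^U=>((S^U))^U^U=>((U^U))^U^U=>((a^U))^U^U=>((a^a))^U^U=>((a^a))^a^U=>((a^a))^a^a

S => S^U   [S → S ^ U]
S^U => S^U^U   [S → S ^ U]
S^U^U => U^U^U   [S → U]
U^U^U => (S)^U^U   [U → ( S )]
(S)^U^U => (U)^U^U   [S → U]
(U)^U^U => ((S))^U^U   [U → ( S )]
((S))^U^U => ((S^U))^U^U   [S → S ^ U]
((S^U))^U^U => ((U^U))^U^U   [S → U]
((U^U))^U^U => ((a^U))^U^U   [U → a]
((a^U))^U^U => ((a^a))^U^U   [U → a]
((a^a))^U^U => ((a^a))^a^U   [U → a]
((a^a))^a^U => ((a^a))^a^a   [U → a]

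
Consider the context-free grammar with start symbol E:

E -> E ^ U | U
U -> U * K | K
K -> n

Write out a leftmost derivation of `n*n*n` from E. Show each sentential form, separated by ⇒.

E ⇒ U ⇒ U*K ⇒ U*K*K ⇒ K*K*K ⇒ n*K*K ⇒ n*n*K ⇒ n*n*n

E ⇒ U   [E -> U]
U ⇒ U*K   [U -> U * K]
U*K ⇒ U*K*K   [U -> U * K]
U*K*K ⇒ K*K*K   [U -> K]
K*K*K ⇒ n*K*K   [K -> n]
n*K*K ⇒ n*n*K   [K -> n]
n*n*K ⇒ n*n*n   [K -> n]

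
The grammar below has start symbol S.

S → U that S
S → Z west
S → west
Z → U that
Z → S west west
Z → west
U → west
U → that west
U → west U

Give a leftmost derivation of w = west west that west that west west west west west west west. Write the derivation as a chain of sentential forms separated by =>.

S => U that S => west U that S => west west U that S => west west that west that S => west west that west that Z west => west west that west that S west west west => west west that west that Z west west west west => west west that west that S west west west west west west => west west that west that west west west west west west west

S => U that S   [S → U that S]
U that S => west U that S   [U → west U]
west U that S => west west U that S   [U → west U]
west west U that S => west west that west that S   [U → that west]
west west that west that S => west west that west that Z west   [S → Z west]
west west that west that Z west => west west that west that S west west west   [Z → S west west]
west west that west that S west west west => west west that west that Z west west west west   [S → Z west]
west west that west that Z west west west west => west west that west that S west west west west west west   [Z → S west west]
west west that west that S west west west west west west => west west that west that west west west west west west west   [S → west]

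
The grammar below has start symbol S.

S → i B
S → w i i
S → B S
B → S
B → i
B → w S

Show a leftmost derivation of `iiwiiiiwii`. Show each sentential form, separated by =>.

S => BS => SS => BSS => SSS => BSSS => iSSS => iiBSS => iiSSS => iiwiiSS => iiwiiiBS => iiwiiiiS => iiwiiiiwii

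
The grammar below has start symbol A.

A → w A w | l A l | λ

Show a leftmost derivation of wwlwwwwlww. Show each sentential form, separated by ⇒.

A ⇒ wAw   [A → w A w]
wAw ⇒ wwAww   [A → w A w]
wwAww ⇒ wwlAlww   [A → l A l]
wwlAlww ⇒ wwlwAwlww   [A → w A w]
wwlwAwlww ⇒ wwlwwAwwlww   [A → w A w]
wwlwwAwwlww ⇒ wwlwwwwlww   [A → λ]

A ⇒ wAw ⇒ wwAww ⇒ wwlAlww ⇒ wwlwAwlww ⇒ wwlwwAwwlww ⇒ wwlwwwwlww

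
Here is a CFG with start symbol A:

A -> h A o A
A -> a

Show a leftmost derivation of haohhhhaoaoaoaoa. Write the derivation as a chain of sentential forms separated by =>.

A => hAoA => haoA => haohAoA => haohhAoAoA => haohhhAoAoAoA => haohhhhAoAoAoAoA => haohhhhaoAoAoAoA => haohhhhaoaoAoAoA => haohhhhaoaoaoAoA => haohhhhaoaoaoaoA => haohhhhaoaoaoaoa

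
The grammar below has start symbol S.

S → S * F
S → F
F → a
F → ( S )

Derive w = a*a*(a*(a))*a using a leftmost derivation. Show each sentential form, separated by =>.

S => S*F   [S → S * F]
S*F => S*F*F   [S → S * F]
S*F*F => S*F*F*F   [S → S * F]
S*F*F*F => F*F*F*F   [S → F]
F*F*F*F => a*F*F*F   [F → a]
a*F*F*F => a*a*F*F   [F → a]
a*a*F*F => a*a*(S)*F   [F → ( S )]
a*a*(S)*F => a*a*(S*F)*F   [S → S * F]
a*a*(S*F)*F => a*a*(F*F)*F   [S → F]
a*a*(F*F)*F => a*a*(a*F)*F   [F → a]
a*a*(a*F)*F => a*a*(a*(S))*F   [F → ( S )]
a*a*(a*(S))*F => a*a*(a*(F))*F   [S → F]
a*a*(a*(F))*F => a*a*(a*(a))*F   [F → a]
a*a*(a*(a))*F => a*a*(a*(a))*a   [F → a]

S => S*F => S*F*F => S*F*F*F => F*F*F*F => a*F*F*F => a*a*F*F => a*a*(S)*F => a*a*(S*F)*F => a*a*(F*F)*F => a*a*(a*F)*F => a*a*(a*(S))*F => a*a*(a*(F))*F => a*a*(a*(a))*F => a*a*(a*(a))*a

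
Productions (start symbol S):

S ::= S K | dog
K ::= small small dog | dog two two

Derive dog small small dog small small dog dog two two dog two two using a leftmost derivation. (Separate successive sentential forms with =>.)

S => S K   [S ::= S K]
S K => S K K   [S ::= S K]
S K K => S K K K   [S ::= S K]
S K K K => S K K K K   [S ::= S K]
S K K K K => dog K K K K   [S ::= dog]
dog K K K K => dog small small dog K K K   [K ::= small small dog]
dog small small dog K K K => dog small small dog small small dog K K   [K ::= small small dog]
dog small small dog small small dog K K => dog small small dog small small dog dog two two K   [K ::= dog two two]
dog small small dog small small dog dog two two K => dog small small dog small small dog dog two two dog two two   [K ::= dog two two]

S => S K => S K K => S K K K => S K K K K => dog K K K K => dog small small dog K K K => dog small small dog small small dog K K => dog small small dog small small dog dog two two K => dog small small dog small small dog dog two two dog two two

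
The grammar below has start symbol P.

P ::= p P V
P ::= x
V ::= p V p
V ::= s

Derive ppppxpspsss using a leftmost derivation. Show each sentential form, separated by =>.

P => pPV => ppPVV => pppPVVV => ppppPVVVV => ppppxVVVV => ppppxpVpVVV => ppppxpspVVV => ppppxpspsVV => ppppxpspssV => ppppxpspsss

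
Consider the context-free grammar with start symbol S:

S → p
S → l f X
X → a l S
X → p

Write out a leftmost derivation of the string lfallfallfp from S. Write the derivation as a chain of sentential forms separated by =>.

S => lfX => lfalS => lfallfX => lfallfalS => lfallfallfX => lfallfallfp

S => lfX   [S → l f X]
lfX => lfalS   [X → a l S]
lfalS => lfallfX   [S → l f X]
lfallfX => lfallfalS   [X → a l S]
lfallfalS => lfallfallfX   [S → l f X]
lfallfallfX => lfallfallfp   [X → p]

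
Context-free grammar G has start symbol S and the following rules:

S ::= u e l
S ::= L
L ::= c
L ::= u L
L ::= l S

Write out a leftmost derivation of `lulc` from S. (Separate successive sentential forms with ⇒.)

S ⇒ L   [S ::= L]
L ⇒ lS   [L ::= l S]
lS ⇒ lL   [S ::= L]
lL ⇒ luL   [L ::= u L]
luL ⇒ lulS   [L ::= l S]
lulS ⇒ lulL   [S ::= L]
lulL ⇒ lulc   [L ::= c]

S ⇒ L ⇒ lS ⇒ lL ⇒ luL ⇒ lulS ⇒ lulL ⇒ lulc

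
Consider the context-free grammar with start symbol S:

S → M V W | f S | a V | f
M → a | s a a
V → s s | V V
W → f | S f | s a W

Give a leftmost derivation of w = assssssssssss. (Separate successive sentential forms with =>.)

S => aV => aVV => aVVV => aVVVV => aVVVVV => aVVVVVV => assVVVVV => assssVVVV => assssssVVV => assssssssVV => assssssssssV => assssssssssss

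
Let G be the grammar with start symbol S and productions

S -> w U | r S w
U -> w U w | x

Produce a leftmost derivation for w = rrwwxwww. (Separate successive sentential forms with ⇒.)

S ⇒ rSw ⇒ rrSww ⇒ rrwUww ⇒ rrwwUwww ⇒ rrwwxwww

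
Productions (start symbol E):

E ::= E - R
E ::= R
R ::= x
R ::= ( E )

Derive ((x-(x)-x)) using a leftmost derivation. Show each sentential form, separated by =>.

E => R => (E) => (R) => ((E)) => ((E-R)) => ((E-R-R)) => ((R-R-R)) => ((x-R-R)) => ((x-(E)-R)) => ((x-(R)-R)) => ((x-(x)-R)) => ((x-(x)-x))

E => R   [E ::= R]
R => (E)   [R ::= ( E )]
(E) => (R)   [E ::= R]
(R) => ((E))   [R ::= ( E )]
((E)) => ((E-R))   [E ::= E - R]
((E-R)) => ((E-R-R))   [E ::= E - R]
((E-R-R)) => ((R-R-R))   [E ::= R]
((R-R-R)) => ((x-R-R))   [R ::= x]
((x-R-R)) => ((x-(E)-R))   [R ::= ( E )]
((x-(E)-R)) => ((x-(R)-R))   [E ::= R]
((x-(R)-R)) => ((x-(x)-R))   [R ::= x]
((x-(x)-R)) => ((x-(x)-x))   [R ::= x]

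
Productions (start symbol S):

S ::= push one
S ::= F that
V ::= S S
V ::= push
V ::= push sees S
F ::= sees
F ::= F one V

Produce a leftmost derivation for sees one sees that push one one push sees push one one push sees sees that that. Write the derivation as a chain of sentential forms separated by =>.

S => F that   [S ::= F that]
F that => F one V that   [F ::= F one V]
F one V that => F one V one V that   [F ::= F one V]
F one V one V that => F one V one V one V that   [F ::= F one V]
F one V one V one V that => sees one V one V one V that   [F ::= sees]
sees one V one V one V that => sees one S S one V one V that   [V ::= S S]
sees one S S one V one V that => sees one F that S one V one V that   [S ::= F that]
sees one F that S one V one V that => sees one sees that S one V one V that   [F ::= sees]
sees one sees that S one V one V that => sees one sees that push one one V one V that   [S ::= push one]
sees one sees that push one one V one V that => sees one sees that push one one push sees S one V that   [V ::= push sees S]
sees one sees that push one one push sees S one V that => sees one sees that push one one push sees push one one V that   [S ::= push one]
sees one sees that push one one push sees push one one V that => sees one sees that push one one push sees push one one push sees S that   [V ::= push sees S]
sees one sees that push one one push sees push one one push sees S that => sees one sees that push one one push sees push one one push sees F that that   [S ::= F that]
sees one sees that push one one push sees push one one push sees F that that => sees one sees that push one one push sees push one one push sees sees that that   [F ::= sees]

S => F that => F one V that => F one V one V that => F one V one V one V that => sees one V one V one V that => sees one S S one V one V that => sees one F that S one V one V that => sees one sees that S one V one V that => sees one sees that push one one V one V that => sees one sees that push one one push sees S one V that => sees one sees that push one one push sees push one one V that => sees one sees that push one one push sees push one one push sees S that => sees one sees that push one one push sees push one one push sees F that that => sees one sees that push one one push sees push one one push sees sees that that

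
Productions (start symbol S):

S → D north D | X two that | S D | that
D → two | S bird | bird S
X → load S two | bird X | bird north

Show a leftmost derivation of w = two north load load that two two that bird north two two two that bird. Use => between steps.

S => D north D   [S → D north D]
D north D => two north D   [D → two]
two north D => two north S bird   [D → S bird]
two north S bird => two north X two that bird   [S → X two that]
two north X two that bird => two north load S two two that bird   [X → load S two]
two north load S two two that bird => two north load D north D two two that bird   [S → D north D]
two north load D north D two two that bird => two north load S bird north D two two that bird   [D → S bird]
two north load S bird north D two two that bird => two north load X two that bird north D two two that bird   [S → X two that]
two north load X two that bird north D two two that bird => two north load load S two two that bird north D two two that bird   [X → load S two]
two north load load S two two that bird north D two two that bird => two north load load that two two that bird north D two two that bird   [S → that]
two north load load that two two that bird north D two two that bird => two north load load that two two that bird north two two two that bird   [D → two]

S => D north D => two north D => two north S bird => two north X two that bird => two north load S two two that bird => two north load D north D two two that bird => two north load S bird north D two two that bird => two north load X two that bird north D two two that bird => two north load load S two two that bird north D two two that bird => two north load load that two two that bird north D two two that bird => two north load load that two two that bird north two two two that bird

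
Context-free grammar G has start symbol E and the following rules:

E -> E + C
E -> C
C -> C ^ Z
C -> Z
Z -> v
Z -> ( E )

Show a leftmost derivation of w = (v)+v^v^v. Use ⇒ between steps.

E ⇒ E+C ⇒ C+C ⇒ Z+C ⇒ (E)+C ⇒ (C)+C ⇒ (Z)+C ⇒ (v)+C ⇒ (v)+C^Z ⇒ (v)+C^Z^Z ⇒ (v)+Z^Z^Z ⇒ (v)+v^Z^Z ⇒ (v)+v^v^Z ⇒ (v)+v^v^v

E ⇒ E+C   [E -> E + C]
E+C ⇒ C+C   [E -> C]
C+C ⇒ Z+C   [C -> Z]
Z+C ⇒ (E)+C   [Z -> ( E )]
(E)+C ⇒ (C)+C   [E -> C]
(C)+C ⇒ (Z)+C   [C -> Z]
(Z)+C ⇒ (v)+C   [Z -> v]
(v)+C ⇒ (v)+C^Z   [C -> C ^ Z]
(v)+C^Z ⇒ (v)+C^Z^Z   [C -> C ^ Z]
(v)+C^Z^Z ⇒ (v)+Z^Z^Z   [C -> Z]
(v)+Z^Z^Z ⇒ (v)+v^Z^Z   [Z -> v]
(v)+v^Z^Z ⇒ (v)+v^v^Z   [Z -> v]
(v)+v^v^Z ⇒ (v)+v^v^v   [Z -> v]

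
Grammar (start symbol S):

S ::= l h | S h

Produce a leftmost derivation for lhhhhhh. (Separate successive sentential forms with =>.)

S=>Sh=>Shh=>Shhh=>Shhhh=>Shhhhh=>lhhhhhh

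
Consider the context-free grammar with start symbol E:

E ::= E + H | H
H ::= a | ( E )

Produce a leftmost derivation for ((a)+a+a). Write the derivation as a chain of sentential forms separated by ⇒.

E⇒H⇒(E)⇒(E+H)⇒(E+H+H)⇒(H+H+H)⇒((E)+H+H)⇒((H)+H+H)⇒((a)+H+H)⇒((a)+a+H)⇒((a)+a+a)

E ⇒ H   [E ::= H]
H ⇒ (E)   [H ::= ( E )]
(E) ⇒ (E+H)   [E ::= E + H]
(E+H) ⇒ (E+H+H)   [E ::= E + H]
(E+H+H) ⇒ (H+H+H)   [E ::= H]
(H+H+H) ⇒ ((E)+H+H)   [H ::= ( E )]
((E)+H+H) ⇒ ((H)+H+H)   [E ::= H]
((H)+H+H) ⇒ ((a)+H+H)   [H ::= a]
((a)+H+H) ⇒ ((a)+a+H)   [H ::= a]
((a)+a+H) ⇒ ((a)+a+a)   [H ::= a]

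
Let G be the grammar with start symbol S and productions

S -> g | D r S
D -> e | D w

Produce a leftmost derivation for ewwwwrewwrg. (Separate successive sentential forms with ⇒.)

S ⇒ DrS ⇒ DwrS ⇒ DwwrS ⇒ DwwwrS ⇒ DwwwwrS ⇒ ewwwwrS ⇒ ewwwwrDrS ⇒ ewwwwrDwrS ⇒ ewwwwrDwwrS ⇒ ewwwwrewwrS ⇒ ewwwwrewwrg

S ⇒ DrS   [S -> D r S]
DrS ⇒ DwrS   [D -> D w]
DwrS ⇒ DwwrS   [D -> D w]
DwwrS ⇒ DwwwrS   [D -> D w]
DwwwrS ⇒ DwwwwrS   [D -> D w]
DwwwwrS ⇒ ewwwwrS   [D -> e]
ewwwwrS ⇒ ewwwwrDrS   [S -> D r S]
ewwwwrDrS ⇒ ewwwwrDwrS   [D -> D w]
ewwwwrDwrS ⇒ ewwwwrDwwrS   [D -> D w]
ewwwwrDwwrS ⇒ ewwwwrewwrS   [D -> e]
ewwwwrewwrS ⇒ ewwwwrewwrg   [S -> g]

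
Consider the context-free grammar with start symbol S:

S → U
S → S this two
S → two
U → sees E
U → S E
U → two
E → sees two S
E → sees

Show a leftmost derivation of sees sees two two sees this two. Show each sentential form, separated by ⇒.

S ⇒ U ⇒ sees E ⇒ sees sees two S ⇒ sees sees two S this two ⇒ sees sees two U this two ⇒ sees sees two S E this two ⇒ sees sees two U E this two ⇒ sees sees two two E this two ⇒ sees sees two two sees this two

S ⇒ U   [S → U]
U ⇒ sees E   [U → sees E]
sees E ⇒ sees sees two S   [E → sees two S]
sees sees two S ⇒ sees sees two S this two   [S → S this two]
sees sees two S this two ⇒ sees sees two U this two   [S → U]
sees sees two U this two ⇒ sees sees two S E this two   [U → S E]
sees sees two S E this two ⇒ sees sees two U E this two   [S → U]
sees sees two U E this two ⇒ sees sees two two E this two   [U → two]
sees sees two two E this two ⇒ sees sees two two sees this two   [E → sees]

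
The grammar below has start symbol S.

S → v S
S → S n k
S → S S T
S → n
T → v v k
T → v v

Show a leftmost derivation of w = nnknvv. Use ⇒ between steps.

S⇒SST⇒SnkST⇒nnkST⇒nnknT⇒nnknvv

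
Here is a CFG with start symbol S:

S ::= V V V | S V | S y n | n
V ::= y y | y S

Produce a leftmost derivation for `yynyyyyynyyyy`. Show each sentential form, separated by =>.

S => VVV   [S ::= V V V]
VVV => ySVV   [V ::= y S]
ySVV => ySynVV   [S ::= S y n]
ySynVV => yVVVynVV   [S ::= V V V]
yVVVynVV => yySVVynVV   [V ::= y S]
yySVVynVV => yynVVynVV   [S ::= n]
yynVVynVV => yynyyVynVV   [V ::= y y]
yynyyVynVV => yynyyyyynVV   [V ::= y y]
yynyyyyynVV => yynyyyyynyyV   [V ::= y y]
yynyyyyynyyV => yynyyyyynyyyy   [V ::= y y]

S=>VVV=>ySVV=>ySynVV=>yVVVynVV=>yySVVynVV=>yynVVynVV=>yynyyVynVV=>yynyyyyynVV=>yynyyyyynyyV=>yynyyyyynyyyy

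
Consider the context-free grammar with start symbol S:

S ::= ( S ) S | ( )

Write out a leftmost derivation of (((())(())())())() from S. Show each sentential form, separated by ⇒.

S ⇒ (S)S   [S ::= ( S ) S]
(S)S ⇒ ((S)S)S   [S ::= ( S ) S]
((S)S)S ⇒ (((S)S)S)S   [S ::= ( S ) S]
(((S)S)S)S ⇒ (((())S)S)S   [S ::= ( )]
(((())S)S)S ⇒ (((())(S)S)S)S   [S ::= ( S ) S]
(((())(S)S)S)S ⇒ (((())(())S)S)S   [S ::= ( )]
(((())(())S)S)S ⇒ (((())(())())S)S   [S ::= ( )]
(((())(())())S)S ⇒ (((())(())())())S   [S ::= ( )]
(((())(())())())S ⇒ (((())(())())())()   [S ::= ( )]

S ⇒ (S)S ⇒ ((S)S)S ⇒ (((S)S)S)S ⇒ (((())S)S)S ⇒ (((())(S)S)S)S ⇒ (((())(())S)S)S ⇒ (((())(())())S)S ⇒ (((())(())())())S ⇒ (((())(())())())()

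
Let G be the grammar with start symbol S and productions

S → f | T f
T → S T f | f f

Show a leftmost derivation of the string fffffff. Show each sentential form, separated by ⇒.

S ⇒ Tf ⇒ STff ⇒ TfTff ⇒ fffTff ⇒ fffffff

S ⇒ Tf   [S → T f]
Tf ⇒ STff   [T → S T f]
STff ⇒ TfTff   [S → T f]
TfTff ⇒ fffTff   [T → f f]
fffTff ⇒ fffffff   [T → f f]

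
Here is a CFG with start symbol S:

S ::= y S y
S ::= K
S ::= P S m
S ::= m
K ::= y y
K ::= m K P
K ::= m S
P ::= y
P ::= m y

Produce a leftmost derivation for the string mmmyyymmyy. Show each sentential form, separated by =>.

S => K => mKP => mmKPP => mmmSPP => mmmPSmPP => mmmySmPP => mmmyKmPP => mmmyyymPP => mmmyyymmyP => mmmyyymmyy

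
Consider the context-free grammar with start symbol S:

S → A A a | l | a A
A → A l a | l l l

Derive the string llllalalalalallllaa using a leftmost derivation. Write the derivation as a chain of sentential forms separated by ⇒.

S ⇒ AAa   [S → A A a]
AAa ⇒ AlaAa   [A → A l a]
AlaAa ⇒ AlalaAa   [A → A l a]
AlalaAa ⇒ AlalalaAa   [A → A l a]
AlalalaAa ⇒ AlalalalaAa   [A → A l a]
AlalalalaAa ⇒ AlalalalalaAa   [A → A l a]
AlalalalalaAa ⇒ llllalalalalaAa   [A → l l l]
llllalalalalaAa ⇒ llllalalalalaAlaa   [A → A l a]
llllalalalalaAlaa ⇒ llllalalalalallllaa   [A → l l l]

S ⇒ AAa ⇒ AlaAa ⇒ AlalaAa ⇒ AlalalaAa ⇒ AlalalalaAa ⇒ AlalalalalaAa ⇒ llllalalalalaAa ⇒ llllalalalalaAlaa ⇒ llllalalalalallllaa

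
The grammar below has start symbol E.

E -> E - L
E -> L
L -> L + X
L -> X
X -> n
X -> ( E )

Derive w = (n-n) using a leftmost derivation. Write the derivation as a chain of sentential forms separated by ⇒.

E ⇒ L   [E -> L]
L ⇒ X   [L -> X]
X ⇒ (E)   [X -> ( E )]
(E) ⇒ (E-L)   [E -> E - L]
(E-L) ⇒ (L-L)   [E -> L]
(L-L) ⇒ (X-L)   [L -> X]
(X-L) ⇒ (n-L)   [X -> n]
(n-L) ⇒ (n-X)   [L -> X]
(n-X) ⇒ (n-n)   [X -> n]

E ⇒ L ⇒ X ⇒ (E) ⇒ (E-L) ⇒ (L-L) ⇒ (X-L) ⇒ (n-L) ⇒ (n-X) ⇒ (n-n)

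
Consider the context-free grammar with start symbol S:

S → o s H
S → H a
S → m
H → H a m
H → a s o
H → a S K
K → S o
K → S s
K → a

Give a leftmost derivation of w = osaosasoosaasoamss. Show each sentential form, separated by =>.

S => osH => osaSK => osaosHK => osaosasoK => osaosasoSs => osaosasoosHs => osaosasoosaSKs => osaosasoosaHaKs => osaosasoosaasoaKs => osaosasoosaasoaSss => osaosasoosaasoamss

S => osH   [S → o s H]
osH => osaSK   [H → a S K]
osaSK => osaosHK   [S → o s H]
osaosHK => osaosasoK   [H → a s o]
osaosasoK => osaosasoSs   [K → S s]
osaosasoSs => osaosasoosHs   [S → o s H]
osaosasoosHs => osaosasoosaSKs   [H → a S K]
osaosasoosaSKs => osaosasoosaHaKs   [S → H a]
osaosasoosaHaKs => osaosasoosaasoaKs   [H → a s o]
osaosasoosaasoaKs => osaosasoosaasoaSss   [K → S s]
osaosasoosaasoaSss => osaosasoosaasoamss   [S → m]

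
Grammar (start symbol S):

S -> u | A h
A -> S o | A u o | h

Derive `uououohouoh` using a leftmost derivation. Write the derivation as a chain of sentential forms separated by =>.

S => Ah => Auoh => Souoh => Ahouoh => Auohouoh => Auouohouoh => Sououohouoh => uououohouoh

S => Ah   [S -> A h]
Ah => Auoh   [A -> A u o]
Auoh => Souoh   [A -> S o]
Souoh => Ahouoh   [S -> A h]
Ahouoh => Auohouoh   [A -> A u o]
Auohouoh => Auouohouoh   [A -> A u o]
Auouohouoh => Sououohouoh   [A -> S o]
Sououohouoh => uououohouoh   [S -> u]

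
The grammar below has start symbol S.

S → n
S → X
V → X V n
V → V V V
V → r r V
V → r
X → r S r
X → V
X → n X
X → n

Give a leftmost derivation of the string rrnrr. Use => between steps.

S => X => rSr => rXr => rrSrr => rrnrr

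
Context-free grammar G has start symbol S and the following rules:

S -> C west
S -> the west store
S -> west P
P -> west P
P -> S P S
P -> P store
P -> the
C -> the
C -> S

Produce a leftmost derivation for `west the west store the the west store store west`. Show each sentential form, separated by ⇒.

S ⇒ C west ⇒ S west ⇒ west P west ⇒ west P store west ⇒ west P store store west ⇒ west S P S store store west ⇒ west the west store P S store store west ⇒ west the west store the S store store west ⇒ west the west store the C west store store west ⇒ west the west store the the west store store west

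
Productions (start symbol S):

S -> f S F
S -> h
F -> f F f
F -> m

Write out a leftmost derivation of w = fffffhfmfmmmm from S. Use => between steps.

S => fSF => ffSFF => fffSFFF => ffffSFFFF => fffffSFFFFF => fffffhFFFFF => fffffhfFfFFFF => fffffhfmfFFFF => fffffhfmfmFFF => fffffhfmfmmFF => fffffhfmfmmmF => fffffhfmfmmmm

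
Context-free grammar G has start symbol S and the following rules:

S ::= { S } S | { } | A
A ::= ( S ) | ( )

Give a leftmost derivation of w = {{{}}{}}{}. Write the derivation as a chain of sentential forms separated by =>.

S => {S}S   [S ::= { S } S]
{S}S => {{S}S}S   [S ::= { S } S]
{{S}S}S => {{{}}S}S   [S ::= { }]
{{{}}S}S => {{{}}{}}S   [S ::= { }]
{{{}}{}}S => {{{}}{}}{}   [S ::= { }]

S => {S}S => {{S}S}S => {{{}}S}S => {{{}}{}}S => {{{}}{}}{}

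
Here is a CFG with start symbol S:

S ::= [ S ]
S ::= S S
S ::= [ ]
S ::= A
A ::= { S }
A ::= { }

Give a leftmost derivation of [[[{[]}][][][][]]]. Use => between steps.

S => [S] => [[S]] => [[SS]] => [[SSS]] => [[SSSS]] => [[SSSSS]] => [[[S]SSSS]] => [[[A]SSSS]] => [[[{S}]SSSS]] => [[[{[]}]SSSS]] => [[[{[]}][]SSS]] => [[[{[]}][][]SS]] => [[[{[]}][][][]S]] => [[[{[]}][][][][]]]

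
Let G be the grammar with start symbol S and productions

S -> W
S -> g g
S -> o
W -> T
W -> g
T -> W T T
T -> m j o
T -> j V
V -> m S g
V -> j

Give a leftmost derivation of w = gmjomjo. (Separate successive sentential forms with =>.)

S => W => T => WTT => gTT => gmjoT => gmjomjo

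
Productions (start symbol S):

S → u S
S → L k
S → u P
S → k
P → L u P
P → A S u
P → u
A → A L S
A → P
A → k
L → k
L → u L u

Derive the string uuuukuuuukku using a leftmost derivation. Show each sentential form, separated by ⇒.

S⇒uP⇒uLuP⇒uuLuuP⇒uuuLuuuP⇒uuuuLuuuuP⇒uuuukuuuuP⇒uuuukuuuuASu⇒uuuukuuuukSu⇒uuuukuuuukku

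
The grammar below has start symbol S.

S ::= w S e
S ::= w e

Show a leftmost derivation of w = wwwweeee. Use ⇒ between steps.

S ⇒ wSe   [S ::= w S e]
wSe ⇒ wwSee   [S ::= w S e]
wwSee ⇒ wwwSeee   [S ::= w S e]
wwwSeee ⇒ wwwweeee   [S ::= w e]

S ⇒ wSe ⇒ wwSee ⇒ wwwSeee ⇒ wwwweeee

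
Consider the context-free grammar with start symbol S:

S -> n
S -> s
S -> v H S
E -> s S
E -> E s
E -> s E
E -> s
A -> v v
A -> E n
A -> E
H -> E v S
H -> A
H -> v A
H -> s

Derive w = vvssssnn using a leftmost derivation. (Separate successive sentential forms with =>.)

S=>vHS=>vvAS=>vvEnS=>vvEsnS=>vvsEsnS=>vvssSsnS=>vvssssnS=>vvssssnn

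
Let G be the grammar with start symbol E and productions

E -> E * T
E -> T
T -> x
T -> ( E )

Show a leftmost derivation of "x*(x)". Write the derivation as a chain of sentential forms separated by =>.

E=>E*T=>T*T=>x*T=>x*(E)=>x*(T)=>x*(x)

E => E*T   [E -> E * T]
E*T => T*T   [E -> T]
T*T => x*T   [T -> x]
x*T => x*(E)   [T -> ( E )]
x*(E) => x*(T)   [E -> T]
x*(T) => x*(x)   [T -> x]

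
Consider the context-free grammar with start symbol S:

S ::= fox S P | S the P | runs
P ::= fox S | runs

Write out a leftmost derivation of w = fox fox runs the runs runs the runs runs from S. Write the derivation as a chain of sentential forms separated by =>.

S => fox S P   [S ::= fox S P]
fox S P => fox S the P P   [S ::= S the P]
fox S the P P => fox fox S P the P P   [S ::= fox S P]
fox fox S P the P P => fox fox S the P P the P P   [S ::= S the P]
fox fox S the P P the P P => fox fox runs the P P the P P   [S ::= runs]
fox fox runs the P P the P P => fox fox runs the runs P the P P   [P ::= runs]
fox fox runs the runs P the P P => fox fox runs the runs runs the P P   [P ::= runs]
fox fox runs the runs runs the P P => fox fox runs the runs runs the runs P   [P ::= runs]
fox fox runs the runs runs the runs P => fox fox runs the runs runs the runs runs   [P ::= runs]

S => fox S P => fox S the P P => fox fox S P the P P => fox fox S the P P the P P => fox fox runs the P P the P P => fox fox runs the runs P the P P => fox fox runs the runs runs the P P => fox fox runs the runs runs the runs P => fox fox runs the runs runs the runs runs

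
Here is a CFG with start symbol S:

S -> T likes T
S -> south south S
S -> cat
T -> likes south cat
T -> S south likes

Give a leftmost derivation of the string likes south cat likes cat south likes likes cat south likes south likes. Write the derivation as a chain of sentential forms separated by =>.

S => T likes T => likes south cat likes T => likes south cat likes S south likes => likes south cat likes T likes T south likes => likes south cat likes S south likes likes T south likes => likes south cat likes cat south likes likes T south likes => likes south cat likes cat south likes likes S south likes south likes => likes south cat likes cat south likes likes cat south likes south likes

S => T likes T   [S -> T likes T]
T likes T => likes south cat likes T   [T -> likes south cat]
likes south cat likes T => likes south cat likes S south likes   [T -> S south likes]
likes south cat likes S south likes => likes south cat likes T likes T south likes   [S -> T likes T]
likes south cat likes T likes T south likes => likes south cat likes S south likes likes T south likes   [T -> S south likes]
likes south cat likes S south likes likes T south likes => likes south cat likes cat south likes likes T south likes   [S -> cat]
likes south cat likes cat south likes likes T south likes => likes south cat likes cat south likes likes S south likes south likes   [T -> S south likes]
likes south cat likes cat south likes likes S south likes south likes => likes south cat likes cat south likes likes cat south likes south likes   [S -> cat]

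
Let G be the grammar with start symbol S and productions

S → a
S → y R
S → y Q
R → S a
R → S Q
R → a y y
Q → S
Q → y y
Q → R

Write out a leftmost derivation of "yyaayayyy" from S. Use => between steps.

S => yR   [S → y R]
yR => ySQ   [R → S Q]
ySQ => yyRQ   [S → y R]
yyRQ => yySQQ   [R → S Q]
yySQQ => yyaQQ   [S → a]
yyaQQ => yyaSQ   [Q → S]
yyaSQ => yyaaQ   [S → a]
yyaaQ => yyaaS   [Q → S]
yyaaS => yyaayR   [S → y R]
yyaayR => yyaaySQ   [R → S Q]
yyaaySQ => yyaayaQ   [S → a]
yyaayaQ => yyaayaS   [Q → S]
yyaayaS => yyaayayQ   [S → y Q]
yyaayayQ => yyaayayyy   [Q → y y]

S=>yR=>ySQ=>yyRQ=>yySQQ=>yyaQQ=>yyaSQ=>yyaaQ=>yyaaS=>yyaayR=>yyaaySQ=>yyaayaQ=>yyaayaS=>yyaayayQ=>yyaayayyy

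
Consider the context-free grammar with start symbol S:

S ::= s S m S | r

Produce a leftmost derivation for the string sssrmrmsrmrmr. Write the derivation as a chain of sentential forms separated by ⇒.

S ⇒ sSmS   [S ::= s S m S]
sSmS ⇒ ssSmSmS   [S ::= s S m S]
ssSmSmS ⇒ sssSmSmSmS   [S ::= s S m S]
sssSmSmSmS ⇒ sssrmSmSmS   [S ::= r]
sssrmSmSmS ⇒ sssrmrmSmS   [S ::= r]
sssrmrmSmS ⇒ sssrmrmsSmSmS   [S ::= s S m S]
sssrmrmsSmSmS ⇒ sssrmrmsrmSmS   [S ::= r]
sssrmrmsrmSmS ⇒ sssrmrmsrmrmS   [S ::= r]
sssrmrmsrmrmS ⇒ sssrmrmsrmrmr   [S ::= r]

S⇒sSmS⇒ssSmSmS⇒sssSmSmSmS⇒sssrmSmSmS⇒sssrmrmSmS⇒sssrmrmsSmSmS⇒sssrmrmsrmSmS⇒sssrmrmsrmrmS⇒sssrmrmsrmrmr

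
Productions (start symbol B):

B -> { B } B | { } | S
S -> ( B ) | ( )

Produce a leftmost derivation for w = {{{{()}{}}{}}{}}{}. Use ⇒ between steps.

B⇒{B}B⇒{{B}B}B⇒{{{B}B}B}B⇒{{{{B}B}B}B}B⇒{{{{S}B}B}B}B⇒{{{{()}B}B}B}B⇒{{{{()}{}}B}B}B⇒{{{{()}{}}{}}B}B⇒{{{{()}{}}{}}{}}B⇒{{{{()}{}}{}}{}}{}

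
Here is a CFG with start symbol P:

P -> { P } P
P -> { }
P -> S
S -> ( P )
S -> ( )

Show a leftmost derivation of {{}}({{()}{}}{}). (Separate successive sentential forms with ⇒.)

P ⇒ {P}P   [P -> { P } P]
{P}P ⇒ {{}}P   [P -> { }]
{{}}P ⇒ {{}}S   [P -> S]
{{}}S ⇒ {{}}(P)   [S -> ( P )]
{{}}(P) ⇒ {{}}({P}P)   [P -> { P } P]
{{}}({P}P) ⇒ {{}}({{P}P}P)   [P -> { P } P]
{{}}({{P}P}P) ⇒ {{}}({{S}P}P)   [P -> S]
{{}}({{S}P}P) ⇒ {{}}({{()}P}P)   [S -> ( )]
{{}}({{()}P}P) ⇒ {{}}({{()}{}}P)   [P -> { }]
{{}}({{()}{}}P) ⇒ {{}}({{()}{}}{})   [P -> { }]

P ⇒ {P}P ⇒ {{}}P ⇒ {{}}S ⇒ {{}}(P) ⇒ {{}}({P}P) ⇒ {{}}({{P}P}P) ⇒ {{}}({{S}P}P) ⇒ {{}}({{()}P}P) ⇒ {{}}({{()}{}}P) ⇒ {{}}({{()}{}}{})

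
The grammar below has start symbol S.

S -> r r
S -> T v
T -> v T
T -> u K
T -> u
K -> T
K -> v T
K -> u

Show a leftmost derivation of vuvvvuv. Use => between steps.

S => Tv => vTv => vuKv => vuvTv => vuvvTv => vuvvvTv => vuvvvuv

S => Tv   [S -> T v]
Tv => vTv   [T -> v T]
vTv => vuKv   [T -> u K]
vuKv => vuvTv   [K -> v T]
vuvTv => vuvvTv   [T -> v T]
vuvvTv => vuvvvTv   [T -> v T]
vuvvvTv => vuvvvuv   [T -> u]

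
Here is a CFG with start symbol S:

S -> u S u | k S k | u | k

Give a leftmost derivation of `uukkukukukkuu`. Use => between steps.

S => uSu => uuSuu => uukSkuu => uukkSkkuu => uukkuSukkuu => uukkukSkukkuu => uukkukukukkuu

S => uSu   [S -> u S u]
uSu => uuSuu   [S -> u S u]
uuSuu => uukSkuu   [S -> k S k]
uukSkuu => uukkSkkuu   [S -> k S k]
uukkSkkuu => uukkuSukkuu   [S -> u S u]
uukkuSukkuu => uukkukSkukkuu   [S -> k S k]
uukkukSkukkuu => uukkukukukkuu   [S -> u]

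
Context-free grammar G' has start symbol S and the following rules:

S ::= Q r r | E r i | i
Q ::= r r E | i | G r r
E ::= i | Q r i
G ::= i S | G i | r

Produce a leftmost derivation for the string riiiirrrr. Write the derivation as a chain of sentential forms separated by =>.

S => Qrr => Grrrr => Girrrr => Giirrrr => Giiirrrr => Giiiirrrr => riiiirrrr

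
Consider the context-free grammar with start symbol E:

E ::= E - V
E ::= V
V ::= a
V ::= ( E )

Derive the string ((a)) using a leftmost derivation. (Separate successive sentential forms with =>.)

E => V => (E) => (V) => ((E)) => ((V)) => ((a))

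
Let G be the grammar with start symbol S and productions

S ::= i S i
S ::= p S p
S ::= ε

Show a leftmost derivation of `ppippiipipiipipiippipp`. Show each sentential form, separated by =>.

S => pSp => ppSpp => ppiSipp => ppipSpipp => ppippSppipp => ppippiSippipp => ppippiiSiippipp => ppippiipSpiippipp => ppippiipiSipiippipp => ppippiipipSpipiippipp => ppippiipipiSipipiippipp => ppippiipipiipipiippipp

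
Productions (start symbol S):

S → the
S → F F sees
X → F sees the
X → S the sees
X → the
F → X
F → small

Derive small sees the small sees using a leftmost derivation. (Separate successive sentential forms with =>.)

S => F F sees => X F sees => F sees the F sees => small sees the F sees => small sees the small sees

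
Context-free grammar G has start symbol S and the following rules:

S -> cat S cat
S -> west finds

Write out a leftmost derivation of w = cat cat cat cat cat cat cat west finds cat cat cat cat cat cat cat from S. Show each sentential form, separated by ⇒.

S ⇒ cat S cat ⇒ cat cat S cat cat ⇒ cat cat cat S cat cat cat ⇒ cat cat cat cat S cat cat cat cat ⇒ cat cat cat cat cat S cat cat cat cat cat ⇒ cat cat cat cat cat cat S cat cat cat cat cat cat ⇒ cat cat cat cat cat cat cat S cat cat cat cat cat cat cat ⇒ cat cat cat cat cat cat cat west finds cat cat cat cat cat cat cat

S ⇒ cat S cat   [S -> cat S cat]
cat S cat ⇒ cat cat S cat cat   [S -> cat S cat]
cat cat S cat cat ⇒ cat cat cat S cat cat cat   [S -> cat S cat]
cat cat cat S cat cat cat ⇒ cat cat cat cat S cat cat cat cat   [S -> cat S cat]
cat cat cat cat S cat cat cat cat ⇒ cat cat cat cat cat S cat cat cat cat cat   [S -> cat S cat]
cat cat cat cat cat S cat cat cat cat cat ⇒ cat cat cat cat cat cat S cat cat cat cat cat cat   [S -> cat S cat]
cat cat cat cat cat cat S cat cat cat cat cat cat ⇒ cat cat cat cat cat cat cat S cat cat cat cat cat cat cat   [S -> cat S cat]
cat cat cat cat cat cat cat S cat cat cat cat cat cat cat ⇒ cat cat cat cat cat cat cat west finds cat cat cat cat cat cat cat   [S -> west finds]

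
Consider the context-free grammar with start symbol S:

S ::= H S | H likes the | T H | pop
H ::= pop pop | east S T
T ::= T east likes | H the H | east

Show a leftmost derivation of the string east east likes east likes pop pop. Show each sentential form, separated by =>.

S => T H => T east likes H => T east likes east likes H => east east likes east likes H => east east likes east likes pop pop

S => T H   [S ::= T H]
T H => T east likes H   [T ::= T east likes]
T east likes H => T east likes east likes H   [T ::= T east likes]
T east likes east likes H => east east likes east likes H   [T ::= east]
east east likes east likes H => east east likes east likes pop pop   [H ::= pop pop]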